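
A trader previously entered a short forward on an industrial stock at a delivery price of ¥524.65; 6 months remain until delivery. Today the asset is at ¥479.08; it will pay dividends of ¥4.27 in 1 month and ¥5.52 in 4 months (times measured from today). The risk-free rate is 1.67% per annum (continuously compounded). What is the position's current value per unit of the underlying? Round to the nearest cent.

¥50.96

PV(remaining dividends) I = 4.27·e^(−0.0167·1/12) + 5.52·e^(−0.0167·4/12) = 9.7534
Current forward F = (S − I)·e^(rT) = (479.08 − 9.7534)·e^(0.0167·6/12) = 469.3266 × 1.008385 = 473.2619
Value (long) = (F − K)·e^(−rT) = (473.2619 − 524.65) × 0.991685 = -50.9608
Short position value = −(long value) = ¥50.96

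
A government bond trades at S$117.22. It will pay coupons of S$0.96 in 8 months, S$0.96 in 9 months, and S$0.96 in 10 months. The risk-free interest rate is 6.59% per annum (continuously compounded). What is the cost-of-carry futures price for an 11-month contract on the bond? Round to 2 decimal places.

PV(coupons) I = 0.96·e^(−0.0659·8/12) + 0.96·e^(−0.0659·9/12) + 0.96·e^(−0.0659·10/12)
I = 0.9187 + 0.9137 + 0.9087 = 2.7411
F = (S − I)·e^(rT) = (117.22 − 2.7411) · e^(0.0659·11/12)
= 114.4789 · e^0.060408 = 114.4789 × 1.062270 = S$121.61

S$121.61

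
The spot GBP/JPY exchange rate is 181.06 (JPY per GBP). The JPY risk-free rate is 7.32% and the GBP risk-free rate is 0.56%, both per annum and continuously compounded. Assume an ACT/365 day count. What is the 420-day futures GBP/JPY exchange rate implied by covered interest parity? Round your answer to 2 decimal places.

F = S·e^((r_JPY − r_GBP)T) = 181.06 · e^((0.0732 − 0.0056) × 420/365)
= 181.06 · e^0.077786 = 181.06 × 1.080891
F = 195.71 JPY per GBP

195.71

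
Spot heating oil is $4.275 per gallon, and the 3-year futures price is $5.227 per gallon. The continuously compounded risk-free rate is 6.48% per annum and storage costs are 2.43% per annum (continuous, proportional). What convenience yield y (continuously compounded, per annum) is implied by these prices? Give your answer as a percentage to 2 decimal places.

F = S·e^((r+u−y)T) ⇒ (r+u−y) = ln(F/S)/T
ln(5.227/4.275) = 0.201053; /T ⇒ 0.067018
y = r + u − ln(F/S)/T = 0.0648 + 0.0243 − 0.067018 = 0.022082
y = 2.21%

2.21%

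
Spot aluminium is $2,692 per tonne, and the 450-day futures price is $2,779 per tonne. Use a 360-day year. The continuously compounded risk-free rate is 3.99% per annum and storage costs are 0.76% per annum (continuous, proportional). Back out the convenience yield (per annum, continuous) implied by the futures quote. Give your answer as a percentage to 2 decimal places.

2.21%

F = S·e^((r+u−y)T) ⇒ (r+u−y) = ln(F/S)/T
ln(2779/2692) = 0.031807; /T ⇒ 0.025446
y = r + u − ln(F/S)/T = 0.0399 + 0.0076 − 0.025446 = 0.022054
y = 2.21%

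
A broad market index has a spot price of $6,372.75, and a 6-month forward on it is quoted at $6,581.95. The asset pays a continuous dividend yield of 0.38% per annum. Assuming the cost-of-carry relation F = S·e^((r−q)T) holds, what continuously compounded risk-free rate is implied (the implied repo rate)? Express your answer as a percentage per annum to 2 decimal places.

6.84%

From F = S·e^((r−q)T): (r − q) = ln(F/S)/T
ln(6581.95/6372.75) = ln(1.032827) = 0.032300
(r − q) = 0.032300 / (6/12) = 0.064600
r = ln(F/S)/T + q = 0.064600 + 0.0038 = 0.068400
r = 6.84%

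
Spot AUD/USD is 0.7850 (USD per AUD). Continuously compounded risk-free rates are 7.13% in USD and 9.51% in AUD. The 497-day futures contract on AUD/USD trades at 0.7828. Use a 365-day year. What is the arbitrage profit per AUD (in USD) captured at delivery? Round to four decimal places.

0.0228 per AUD (in USD)

Fair futures: F* = S·e^(carry·T), with carry = (r_USD − r_AUD) = 0.0713 − 0.0951 = -0.0238
F* = 0.7850 · e^(-0.0238 × 497/365) = 0.7850 · e^-0.032407 = 0.7850 × 0.968112 = 0.7600
Market 0.7828 > fair 0.7600: forward overpriced → cash-and-carry (buy spot, short the forward).
At maturity, profit = |F_mkt − F*| = |0.7828 − 0.7600| = 0.0228 per AUD (in USD)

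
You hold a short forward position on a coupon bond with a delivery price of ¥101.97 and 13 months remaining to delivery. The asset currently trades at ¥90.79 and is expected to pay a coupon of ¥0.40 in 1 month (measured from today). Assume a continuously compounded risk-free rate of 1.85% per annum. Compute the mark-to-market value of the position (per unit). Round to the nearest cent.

¥9.56

PV(remaining coupons) I = 0.40·e^(−0.0185·1/12) = 0.3994
Current forward F = (S − I)·e^(rT) = (90.79 − 0.3994)·e^(0.0185·13/12) = 90.3906 × 1.020244 = 92.2205
Value (long) = (F − K)·e^(−rT) = (92.2205 − 101.97) × 0.980158 = -9.5561
Short position value = −(long value) = ¥9.56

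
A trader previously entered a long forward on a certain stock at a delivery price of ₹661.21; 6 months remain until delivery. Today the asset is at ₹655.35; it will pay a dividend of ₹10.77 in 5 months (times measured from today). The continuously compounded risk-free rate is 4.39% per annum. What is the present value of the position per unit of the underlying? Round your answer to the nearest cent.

PV(remaining dividends) I = 10.77·e^(−0.0439·5/12) = 10.5748
Current forward F = (S − I)·e^(rT) = (655.35 − 10.5748)·e^(0.0439·6/12) = 644.7752 × 1.022193 = 659.0847
Value (long) = (F − K)·e^(−rT) = (659.0847 − 661.21) × 0.978289 = -2.0792
Value = -₹2.08

-₹2.08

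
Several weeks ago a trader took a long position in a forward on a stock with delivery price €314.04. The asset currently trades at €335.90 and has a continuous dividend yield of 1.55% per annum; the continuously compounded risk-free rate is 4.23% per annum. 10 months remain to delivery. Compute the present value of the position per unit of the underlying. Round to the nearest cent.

Current fair forward for the remaining 10 months: F = S·e^((r − q)·T), (r − q) = 0.0423 − 0.0155 = 0.0268
F = 335.90 · e^(0.0268 × 10/12) = 335.90 × 1.022585 = 343.4863
Value of long forward = (F − K)·e^(−rT) = (343.4863 − 314.04) · e^(−0.0423·10/12)
= 29.4463 × 0.965364 = 28.43

€28.43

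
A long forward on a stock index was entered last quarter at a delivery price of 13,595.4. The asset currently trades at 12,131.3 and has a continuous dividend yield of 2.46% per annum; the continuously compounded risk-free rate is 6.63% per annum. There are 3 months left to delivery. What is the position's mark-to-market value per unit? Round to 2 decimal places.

-1314.99

Current fair forward for the remaining 3 months: F = S·e^((r − q)·T), (r − q) = 0.0663 − 0.0246 = 0.0417
F = 12131.3 · e^(0.0417 × 3/12) = 12131.3 × 1.01047953 = 12258.4303
Value of long forward = (F − K)·e^(−rT) = (12258.4303 − 13595.4) · e^(−0.0663·3/12)
= -1336.9697 × 0.98356161 = -1314.99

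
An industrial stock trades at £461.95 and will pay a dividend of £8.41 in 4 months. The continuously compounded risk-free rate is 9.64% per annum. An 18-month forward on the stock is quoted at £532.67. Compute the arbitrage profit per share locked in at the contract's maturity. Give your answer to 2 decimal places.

£8.26 per share

PV(dividends) I = 8.41·e^(−0.0964·4/12) = 8.1441
Fair forward F* = (S − I)·e^(rT) = (461.95 − 8.1441)·e^0.144600 = 453.8059 × 1.155577 = 524.4077
Market £532.67 > fair 524.4077: forward overpriced → cash-and-carry (borrow at r, buy the stock and collect the dividends, short the forward).
Profit at T = |F_mkt − F*| = |532.67 − 524.4077| = £8.26 per share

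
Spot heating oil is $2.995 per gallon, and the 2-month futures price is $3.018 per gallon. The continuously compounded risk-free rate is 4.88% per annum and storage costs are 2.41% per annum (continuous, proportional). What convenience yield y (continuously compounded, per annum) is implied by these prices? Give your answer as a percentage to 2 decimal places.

2.70%

F = S·e^((r+u−y)T) ⇒ (r+u−y) = ln(F/S)/T
ln(3.018/2.995) = 0.007650; /T ⇒ 0.045900
y = r + u − ln(F/S)/T = 0.0488 + 0.0241 − 0.045900 = 0.027000
y = 2.70%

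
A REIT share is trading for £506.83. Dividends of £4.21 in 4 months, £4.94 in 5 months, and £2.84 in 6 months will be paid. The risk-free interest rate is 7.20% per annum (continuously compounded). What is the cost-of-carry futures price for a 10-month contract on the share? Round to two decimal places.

£525.81

PV(dividends) I = 4.21·e^(−0.0720·4/12) + 4.94·e^(−0.0720·5/12) + 2.84·e^(−0.0720·6/12)
I = 4.1102 + 4.7940 + 2.7396 = 11.6438
F = (S − I)·e^(rT) = (506.83 − 11.6438) · e^(0.0720·10/12)
= 495.1862 · e^0.060000 = 495.1862 × 1.061837 = £525.81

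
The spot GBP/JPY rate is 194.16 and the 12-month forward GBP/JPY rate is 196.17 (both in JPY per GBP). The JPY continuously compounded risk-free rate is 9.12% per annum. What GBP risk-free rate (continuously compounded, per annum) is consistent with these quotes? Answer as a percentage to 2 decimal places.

8.09%

F = S·e^((r_JPY − r_GBP)T) ⇒ r_GBP = r_JPY − ln(F/S)/T
ln(196.17/194.16) = 0.010299; /(12/12) = 0.010299
r_GBP = 0.0912 − 0.010299 = 0.080901
r_GBP = 8.09%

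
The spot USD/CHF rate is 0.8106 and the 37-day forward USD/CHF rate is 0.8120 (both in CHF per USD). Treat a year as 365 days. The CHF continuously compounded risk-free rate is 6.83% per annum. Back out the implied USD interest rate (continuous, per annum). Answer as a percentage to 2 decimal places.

5.13%

F = S·e^((r_CHF − r_USD)T) ⇒ r_USD = r_CHF − ln(F/S)/T
ln(0.8120/0.8106) = 0.001726; /(37/365) = 0.017027
r_USD = 0.0683 − 0.017027 = 0.051273
r_USD = 5.13%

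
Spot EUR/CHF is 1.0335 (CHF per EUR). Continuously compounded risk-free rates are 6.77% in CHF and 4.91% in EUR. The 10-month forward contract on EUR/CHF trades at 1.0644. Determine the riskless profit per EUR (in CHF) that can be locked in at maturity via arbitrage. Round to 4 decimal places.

0.0148 per EUR (in CHF)

Fair forward: F* = S·e^(carry·T), with carry = (r_CHF − r_EUR) = 0.0677 − 0.0491 = 0.0186
F* = 1.0335 · e^(0.0186 × 10/12) = 1.0335 · e^0.015500 = 1.0335 × 1.015621 = 1.0496
Market 1.0644 > fair 1.0496: forward overpriced → cash-and-carry (buy spot, short the forward).
At maturity, profit = |F_mkt − F*| = |1.0644 − 1.0496| = 0.0148 per EUR (in CHF)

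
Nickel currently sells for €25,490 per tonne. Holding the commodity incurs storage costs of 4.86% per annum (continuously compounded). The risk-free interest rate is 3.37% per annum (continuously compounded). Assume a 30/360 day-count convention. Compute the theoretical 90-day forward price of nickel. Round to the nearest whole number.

Net carry = r + u − y = 0.0337 + 0.0486 − 0.0000 = 0.0823
F = S·e^((r+u−y)T) = 25490 · e^(0.0823 × 90/360) = 25490 · e^0.020575
= 25490 × 1.020788 = €26,020 per tonne

€26,020 per tonne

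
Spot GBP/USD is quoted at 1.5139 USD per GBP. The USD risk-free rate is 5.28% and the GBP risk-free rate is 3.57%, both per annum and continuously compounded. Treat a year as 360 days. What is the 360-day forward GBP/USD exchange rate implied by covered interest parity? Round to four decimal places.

F = S·e^((r_USD − r_GBP)T) = 1.5139 · e^((0.0528 − 0.0357) × 360/360)
= 1.5139 · e^0.017100 = 1.5139 × 1.017247
F = 1.5400 USD per GBP

1.5400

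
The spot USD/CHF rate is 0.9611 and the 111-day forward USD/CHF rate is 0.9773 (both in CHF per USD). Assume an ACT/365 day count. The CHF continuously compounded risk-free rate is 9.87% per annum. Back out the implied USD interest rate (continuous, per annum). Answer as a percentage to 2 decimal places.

F = S·e^((r_CHF − r_USD)T) ⇒ r_USD = r_CHF − ln(F/S)/T
ln(0.9773/0.9611) = 0.016715; /(111/365) = 0.054964
r_USD = 0.0987 − 0.054964 = 0.043736
r_USD = 4.37%

4.37%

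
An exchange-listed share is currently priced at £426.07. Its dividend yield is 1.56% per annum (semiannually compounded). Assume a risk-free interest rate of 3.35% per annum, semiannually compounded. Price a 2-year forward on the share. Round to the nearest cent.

£441.41

F = S · (1+r/2)^(2T) / (1+q/2)^(2T)
= 426.07 × 1.068702 / 1.031567 = 426.07 × 1.035999
F = £441.41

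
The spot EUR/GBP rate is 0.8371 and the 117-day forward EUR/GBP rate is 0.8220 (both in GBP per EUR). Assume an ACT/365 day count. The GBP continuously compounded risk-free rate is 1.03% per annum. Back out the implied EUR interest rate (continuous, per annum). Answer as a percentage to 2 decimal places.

F = S·e^((r_GBP − r_EUR)T) ⇒ r_EUR = r_GBP − ln(F/S)/T
ln(0.8220/0.8371) = -0.018203; /(117/365) = -0.056787
r_EUR = 0.0103 + 0.056787 = 0.067087
r_EUR = 6.71%

6.71%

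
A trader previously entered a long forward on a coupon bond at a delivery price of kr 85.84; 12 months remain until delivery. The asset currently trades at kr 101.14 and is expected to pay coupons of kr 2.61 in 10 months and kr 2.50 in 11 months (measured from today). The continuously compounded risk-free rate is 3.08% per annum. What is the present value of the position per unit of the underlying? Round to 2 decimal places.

kr 12.93

PV(remaining coupons) I = 2.61·e^(−0.0308·10/12) + 2.50·e^(−0.0308·11/12) = 4.9743
Current forward F = (S − I)·e^(rT) = (101.14 − 4.9743)·e^(0.0308·12/12) = 96.1657 × 1.031279 = 99.1737
Value (long) = (F − K)·e^(−rT) = (99.1737 − 85.84) × 0.969669 = 12.9293
Value = kr 12.93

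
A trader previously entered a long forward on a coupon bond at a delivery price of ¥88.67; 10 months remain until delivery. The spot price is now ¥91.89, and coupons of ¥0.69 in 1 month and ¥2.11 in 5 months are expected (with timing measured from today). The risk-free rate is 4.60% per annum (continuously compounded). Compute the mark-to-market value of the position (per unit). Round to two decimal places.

PV(remaining coupons) I = 0.69·e^(−0.0460·1/12) + 2.11·e^(−0.0460·5/12) = 2.7573
Current forward F = (S − I)·e^(rT) = (91.89 − 2.7573)·e^(0.0460·10/12) = 89.1327 × 1.039078 = 92.6158
Value (long) = (F − K)·e^(−rT) = (92.6158 − 88.67) × 0.962392 = 3.7974
Value = ¥3.80

¥3.80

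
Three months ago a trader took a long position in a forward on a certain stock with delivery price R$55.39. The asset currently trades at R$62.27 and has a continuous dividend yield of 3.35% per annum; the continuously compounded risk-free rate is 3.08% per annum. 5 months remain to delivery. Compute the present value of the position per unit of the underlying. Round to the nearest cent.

R$6.72

Current fair forward for the remaining 5 months: F = S·e^((r − q)·T), (r − q) = 0.0308 − 0.0335 = -0.0027
F = 62.27 · e^(-0.0027 × 5/12) = 62.27 × 0.998876 = 62.2000
Value of long forward = (F − K)·e^(−rT) = (62.2000 − 55.39) · e^(−0.0308·5/12)
= 6.8100 × 0.987249 = 6.72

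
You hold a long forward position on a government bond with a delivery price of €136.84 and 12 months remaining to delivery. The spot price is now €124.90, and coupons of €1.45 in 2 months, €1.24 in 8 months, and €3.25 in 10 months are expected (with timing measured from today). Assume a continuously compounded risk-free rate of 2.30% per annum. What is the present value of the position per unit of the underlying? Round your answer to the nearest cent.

-€14.68

PV(remaining coupons) I = 1.45·e^(−0.0230·2/12) + 1.24·e^(−0.0230·8/12) + 3.25·e^(−0.0230·10/12) = 5.8539
Current forward F = (S − I)·e^(rT) = (124.90 − 5.8539)·e^(0.0230·12/12) = 119.0461 × 1.023267 = 121.8159
Value (long) = (F − K)·e^(−rT) = (121.8159 − 136.84) × 0.977262 = -14.6825
Value = -€14.68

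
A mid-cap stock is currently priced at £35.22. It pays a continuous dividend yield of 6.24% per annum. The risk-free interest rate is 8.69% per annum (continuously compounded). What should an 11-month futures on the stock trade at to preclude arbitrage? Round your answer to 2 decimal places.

£36.02

F = S·e^((r − q)T) = 35.22 · e^((0.0869 − 0.0624) × 11/12)
= 35.22 · e^0.022458 = 35.22 × 1.022712
F = £36.02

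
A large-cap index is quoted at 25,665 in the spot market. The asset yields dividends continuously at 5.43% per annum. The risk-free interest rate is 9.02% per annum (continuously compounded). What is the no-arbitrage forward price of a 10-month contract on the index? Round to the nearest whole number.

26,444

F = S·e^((r − q)T) = 25665 · e^((0.0902 − 0.0543) × 10/12)
= 25665 · e^0.029917 = 25665 × 1.030369
F = 26,444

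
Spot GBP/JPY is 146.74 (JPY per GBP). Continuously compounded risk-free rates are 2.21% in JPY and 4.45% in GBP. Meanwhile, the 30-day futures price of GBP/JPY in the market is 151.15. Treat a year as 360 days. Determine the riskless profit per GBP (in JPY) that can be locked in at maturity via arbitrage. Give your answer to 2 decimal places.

Fair futures: F* = S·e^(carry·T), with carry = (r_JPY − r_GBP) = 0.0221 − 0.0445 = -0.0224
F* = 146.74 · e^(-0.0224 × 30/360) = 146.74 · e^-0.001867 = 146.74 × 0.998135 = 146.4663
Market 151.15 > fair 146.4663: forward overpriced → cash-and-carry (buy spot, short the forward).
At maturity, profit = |F_mkt − F*| = |151.15 − 146.4663| = 4.68 per GBP (in JPY)

4.68 per GBP (in JPY)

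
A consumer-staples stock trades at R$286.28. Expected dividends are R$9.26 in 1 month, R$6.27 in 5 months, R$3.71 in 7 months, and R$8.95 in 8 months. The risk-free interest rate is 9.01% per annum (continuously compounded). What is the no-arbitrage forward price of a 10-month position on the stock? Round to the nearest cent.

R$279.31

PV(dividends) I = 9.26·e^(−0.0901·1/12) + 6.27·e^(−0.0901·5/12) + 3.71·e^(−0.0901·7/12) + 8.95·e^(−0.0901·8/12)
I = 9.1907 + 6.0390 + 3.5200 + 8.4282 = 27.1779
F = (S − I)·e^(rT) = (286.28 − 27.1779) · e^(0.0901·10/12)
= 259.1021 · e^0.075083 = 259.1021 × 1.077974 = R$279.31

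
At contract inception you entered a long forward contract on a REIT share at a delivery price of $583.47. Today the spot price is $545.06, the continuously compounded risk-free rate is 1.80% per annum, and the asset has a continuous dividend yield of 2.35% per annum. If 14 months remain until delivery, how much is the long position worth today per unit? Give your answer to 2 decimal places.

-$41.03

Current fair forward for the remaining 14 months: F = S·e^((r − q)·T), (r − q) = 0.0180 − 0.0235 = -0.0055
F = 545.06 · e^(-0.0055 × 14/12) = 545.06 × 0.993604 = 541.5738
Value of long forward = (F − K)·e^(−rT) = (541.5738 − 583.47) · e^(−0.0180·14/12)
= -41.8962 × 0.979219 = -41.03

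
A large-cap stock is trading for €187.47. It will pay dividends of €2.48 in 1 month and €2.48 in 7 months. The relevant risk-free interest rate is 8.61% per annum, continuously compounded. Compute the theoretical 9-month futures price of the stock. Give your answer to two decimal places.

PV(dividends) I = 2.48·e^(−0.0861·1/12) + 2.48·e^(−0.0861·7/12)
I = 2.4623 + 2.3585 = 4.8208
F = (S − I)·e^(rT) = (187.47 − 4.8208) · e^(0.0861·9/12)
= 182.6492 · e^0.064575 = 182.6492 × 1.066706 = €194.83

€194.83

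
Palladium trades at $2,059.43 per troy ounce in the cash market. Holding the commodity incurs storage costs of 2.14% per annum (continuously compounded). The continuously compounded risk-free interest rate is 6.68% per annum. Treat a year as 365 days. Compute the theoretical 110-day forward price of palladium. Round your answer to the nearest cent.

$2,114.91 per troy ounce

Net carry = r + u − y = 0.0668 + 0.0214 − 0.0000 = 0.0882
F = S·e^((r+u−y)T) = 2059.43 · e^(0.0882 × 110/365) = 2059.43 · e^0.02658082
= 2059.43 × 1.02693724 = $2,114.91 per troy ounce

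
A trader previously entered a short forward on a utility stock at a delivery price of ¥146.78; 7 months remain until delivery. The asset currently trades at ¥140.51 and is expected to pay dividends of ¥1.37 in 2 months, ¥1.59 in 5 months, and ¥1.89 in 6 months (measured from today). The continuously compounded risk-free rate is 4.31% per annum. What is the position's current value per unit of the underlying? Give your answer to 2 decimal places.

PV(remaining dividends) I = 1.37·e^(−0.0431·2/12) + 1.59·e^(−0.0431·5/12) + 1.89·e^(−0.0431·6/12) = 4.7716
Current forward F = (S − I)·e^(rT) = (140.51 − 4.7716)·e^(0.0431·7/12) = 135.7384 × 1.025460 = 139.1943
Value (long) = (F − K)·e^(−rT) = (139.1943 − 146.78) × 0.975172 = -7.3974
Short position value = −(long value) = ¥7.40

¥7.40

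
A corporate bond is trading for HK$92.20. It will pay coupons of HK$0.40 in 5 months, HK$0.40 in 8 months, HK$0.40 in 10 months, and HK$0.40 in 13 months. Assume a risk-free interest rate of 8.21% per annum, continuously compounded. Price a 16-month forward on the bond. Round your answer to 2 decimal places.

HK$101.19

PV(coupons) I = 0.40·e^(−0.0821·5/12) + 0.40·e^(−0.0821·8/12) + 0.40·e^(−0.0821·10/12) + 0.40·e^(−0.0821·13/12)
I = 0.3865 + 0.3787 + 0.3735 + 0.3660 = 1.5047
F = (S − I)·e^(rT) = (92.20 − 1.5047) · e^(0.0821·16/12)
= 90.6953 · e^0.109467 = 90.6953 × 1.115683 = HK$101.19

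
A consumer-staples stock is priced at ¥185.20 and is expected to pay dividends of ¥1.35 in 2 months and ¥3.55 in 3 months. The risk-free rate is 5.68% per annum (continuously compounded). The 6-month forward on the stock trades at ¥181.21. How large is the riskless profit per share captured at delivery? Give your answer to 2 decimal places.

¥4.35 per share

PV(dividends) I = 1.35·e^(−0.0568·2/12) + 3.55·e^(−0.0568·3/12) = 4.8372
Fair forward F* = (S − I)·e^(rT) = (185.20 − 4.8372)·e^0.028400 = 180.3628 × 1.028807 = 185.5585
Market ¥181.21 < fair 185.5585: forward underpriced → reverse cash-and-carry (short the stock, invest proceeds at r, pay the dividends, go long the forward).
Profit at T = |F_mkt − F*| = |181.21 − 185.5585| = ¥4.35 per share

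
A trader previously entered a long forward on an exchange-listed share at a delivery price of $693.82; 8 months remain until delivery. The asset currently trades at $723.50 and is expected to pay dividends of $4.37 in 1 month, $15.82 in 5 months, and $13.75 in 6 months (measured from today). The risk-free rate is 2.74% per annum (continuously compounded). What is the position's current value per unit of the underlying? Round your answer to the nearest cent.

PV(remaining dividends) I = 4.37·e^(−0.0274·1/12) + 15.82·e^(−0.0274·5/12) + 13.75·e^(−0.0274·6/12) = 33.5634
Current forward F = (S − I)·e^(rT) = (723.50 − 33.5634)·e^(0.0274·8/12) = 689.9366 × 1.018435 = 702.6556
Value (long) = (F − K)·e^(−rT) = (702.6556 − 693.82) × 0.981899 = 8.6757
Value = $8.68

$8.68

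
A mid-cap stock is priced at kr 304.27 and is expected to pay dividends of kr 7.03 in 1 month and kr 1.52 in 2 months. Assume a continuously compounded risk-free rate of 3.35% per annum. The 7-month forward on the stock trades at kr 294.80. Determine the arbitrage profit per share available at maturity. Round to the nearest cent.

kr 6.78 per share

PV(dividends) I = 7.03·e^(−0.0335·1/12) + 1.52·e^(−0.0335·2/12) = 8.5219
Fair forward F* = (S − I)·e^(rT) = (304.27 − 8.5219)·e^0.019542 = 295.7481 × 1.019734 = 301.5844
Market kr 294.80 < fair 301.5844: forward underpriced → reverse cash-and-carry (short the stock, invest proceeds at r, pay the dividends, go long the forward).
Profit at T = |F_mkt − F*| = |294.80 − 301.5844| = kr 6.78 per share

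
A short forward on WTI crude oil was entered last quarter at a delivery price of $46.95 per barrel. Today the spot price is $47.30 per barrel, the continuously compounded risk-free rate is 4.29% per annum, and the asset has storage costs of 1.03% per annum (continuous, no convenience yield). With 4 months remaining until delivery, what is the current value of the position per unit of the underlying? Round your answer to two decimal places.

Current fair forward for the remaining 4 months: F = S·e^((r + u)·T), (r + u) = 0.0429 + 0.0103 = 0.0532
F = 47.30 · e^(0.0532 × 4/12) = 47.30 × 1.017892 = 48.1463
Value of long forward = (F − K)·e^(−rT) = (48.1463 − 46.95) · e^(−0.0429·4/12)
= 1.1963 × 0.985802 = 1.18
Short position value = −(long value) = -$1.18

-$1.18 per barrel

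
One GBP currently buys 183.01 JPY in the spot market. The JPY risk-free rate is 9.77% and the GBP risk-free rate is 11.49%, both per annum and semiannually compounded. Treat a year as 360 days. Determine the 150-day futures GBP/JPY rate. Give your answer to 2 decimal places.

By covered interest parity, F = S · (1+r_JPY/2)^(2T) / (1+r_GBP/2)^(2T)
= 183.01 × 1.040546 / 1.047651 = 183.01 × 0.993218
F = 181.77 JPY per GBP

181.77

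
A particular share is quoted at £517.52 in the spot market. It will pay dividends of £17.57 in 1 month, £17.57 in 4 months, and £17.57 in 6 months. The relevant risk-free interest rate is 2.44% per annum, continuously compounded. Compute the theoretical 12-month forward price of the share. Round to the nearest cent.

PV(dividends) I = 17.57·e^(−0.0244·1/12) + 17.57·e^(−0.0244·4/12) + 17.57·e^(−0.0244·6/12)
I = 17.5343 + 17.4277 + 17.3569 = 52.3189
F = (S − I)·e^(rT) = (517.52 − 52.3189) · e^(0.0244·12/12)
= 465.2011 · e^0.024400 = 465.2011 × 1.024700 = £476.69

£476.69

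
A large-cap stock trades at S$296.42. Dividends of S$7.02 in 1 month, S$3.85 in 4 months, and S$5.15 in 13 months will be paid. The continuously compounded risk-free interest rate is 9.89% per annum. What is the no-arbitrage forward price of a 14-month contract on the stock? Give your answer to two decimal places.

S$315.49

PV(dividends) I = 7.02·e^(−0.0989·1/12) + 3.85·e^(−0.0989·4/12) + 5.15·e^(−0.0989·13/12)
I = 6.9624 + 3.7251 + 4.6268 = 15.3143
F = (S − I)·e^(rT) = (296.42 − 15.3143) · e^(0.0989·14/12)
= 281.1057 · e^0.115383 = 281.1057 × 1.122303 = S$315.49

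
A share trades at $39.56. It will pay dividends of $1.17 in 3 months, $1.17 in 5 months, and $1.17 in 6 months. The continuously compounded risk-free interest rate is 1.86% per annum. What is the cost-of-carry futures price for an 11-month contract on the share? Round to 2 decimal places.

$36.70

PV(dividends) I = 1.17·e^(−0.0186·3/12) + 1.17·e^(−0.0186·5/12) + 1.17·e^(−0.0186·6/12)
I = 1.1646 + 1.1610 + 1.1592 = 3.4848
F = (S − I)·e^(rT) = (39.56 − 3.4848) · e^(0.0186·11/12)
= 36.0752 · e^0.017050 = 36.0752 × 1.017196 = $36.70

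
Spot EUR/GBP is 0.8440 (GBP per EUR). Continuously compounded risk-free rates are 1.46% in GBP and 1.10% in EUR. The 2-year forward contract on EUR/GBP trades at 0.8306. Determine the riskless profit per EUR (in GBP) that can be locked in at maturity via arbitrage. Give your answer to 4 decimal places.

Fair forward: F* = S·e^(carry·T), with carry = (r_GBP − r_EUR) = 0.0146 − 0.0110 = 0.0036
F* = 0.8440 · e^(0.0036 × 2) = 0.8440 · e^0.007200 = 0.8440 × 1.007226 = 0.8501
Market 0.8306 < fair 0.8501: forward underpriced → reverse cash-and-carry (short spot, go long the forward).
At maturity, profit = |F_mkt − F*| = |0.8306 − 0.8501| = 0.0195 per EUR (in GBP)

0.0195 per EUR (in GBP)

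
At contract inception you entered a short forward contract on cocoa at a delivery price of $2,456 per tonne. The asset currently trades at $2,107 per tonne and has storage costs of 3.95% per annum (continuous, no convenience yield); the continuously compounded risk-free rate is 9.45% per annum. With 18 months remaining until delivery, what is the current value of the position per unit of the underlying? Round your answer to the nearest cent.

-$104.20 per tonne

Current fair forward for the remaining 18 months: F = S·e^((r + u)·T), (r + u) = 0.0945 + 0.0395 = 0.1340
F = 2107 · e^(0.1340 × 18/12) = 2107 × 1.22262477 = 2576.0704
Value of long forward = (F − K)·e^(−rT) = (2576.0704 − 2456) · e^(−0.0945·18/12)
= 120.0704 × 0.86783819 = 104.20
Short position value = −(long value) = -$104.20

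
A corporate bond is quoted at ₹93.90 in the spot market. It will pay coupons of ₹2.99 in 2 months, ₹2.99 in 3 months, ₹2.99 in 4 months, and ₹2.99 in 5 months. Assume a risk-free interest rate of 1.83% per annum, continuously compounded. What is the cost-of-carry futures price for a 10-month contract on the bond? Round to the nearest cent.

₹83.26

PV(coupons) I = 2.99·e^(−0.0183·2/12) + 2.99·e^(−0.0183·3/12) + 2.99·e^(−0.0183·4/12) + 2.99·e^(−0.0183·5/12)
I = 2.9809 + 2.9764 + 2.9718 + 2.9673 = 11.8964
F = (S − I)·e^(rT) = (93.90 − 11.8964) · e^(0.0183·10/12)
= 82.0036 · e^0.015250 = 82.0036 × 1.015367 = ₹83.26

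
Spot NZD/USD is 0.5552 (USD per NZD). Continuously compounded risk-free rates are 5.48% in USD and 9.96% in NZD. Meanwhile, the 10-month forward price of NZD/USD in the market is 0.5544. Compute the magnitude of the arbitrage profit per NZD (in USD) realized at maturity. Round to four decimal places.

Fair forward: F* = S·e^(carry·T), with carry = (r_USD − r_NZD) = 0.0548 − 0.0996 = -0.0448
F* = 0.5552 · e^(-0.0448 × 10/12) = 0.5552 · e^-0.037333 = 0.5552 × 0.963355 = 0.5349
Market 0.5544 > fair 0.5349: forward overpriced → cash-and-carry (buy spot, short the forward).
At maturity, profit = |F_mkt − F*| = |0.5544 − 0.5349| = 0.0195 per NZD (in USD)

0.0195 per NZD (in USD)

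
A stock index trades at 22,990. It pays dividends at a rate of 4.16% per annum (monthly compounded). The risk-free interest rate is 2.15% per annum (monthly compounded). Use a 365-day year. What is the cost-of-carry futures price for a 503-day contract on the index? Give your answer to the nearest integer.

F = S · (1+r/12)^(12T) / (1+q/12)^(12T)
= 22990 × 1.030045 / 1.058898 = 22990 × 0.972752
F = 22,364

22,364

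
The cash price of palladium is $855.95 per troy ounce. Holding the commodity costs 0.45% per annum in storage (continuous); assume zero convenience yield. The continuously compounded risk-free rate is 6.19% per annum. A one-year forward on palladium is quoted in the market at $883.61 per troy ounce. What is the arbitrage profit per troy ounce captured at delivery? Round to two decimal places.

Fair forward: F* = S·e^(carry·T), with carry = (r + u) = 0.0619 + 0.0045 = 0.0664
F* = 855.95 · e^(0.0664 × 12/12) = 855.95 · e^0.066400 = 855.95 × 1.068654 = $914.7144
Market $883.61 < fair $914.7144: forward underpriced → reverse cash-and-carry (short spot, go long the forward).
At maturity, profit = |F_mkt − F*| = |883.61 − 914.7144| = $31.10 per troy ounce

$31.10 per troy ounce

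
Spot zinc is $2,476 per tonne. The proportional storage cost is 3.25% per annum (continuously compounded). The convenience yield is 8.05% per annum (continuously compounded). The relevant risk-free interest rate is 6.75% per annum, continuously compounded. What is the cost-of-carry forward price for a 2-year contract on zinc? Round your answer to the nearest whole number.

$2,574 per tonne

Net carry = r + u − y = 0.0675 + 0.0325 − 0.0805 = 0.0195
F = S·e^((r+u−y)T) = 2476 · e^(0.0195 × 2) = 2476 · e^0.039000
= 2476 × 1.039770 = $2,574 per tonne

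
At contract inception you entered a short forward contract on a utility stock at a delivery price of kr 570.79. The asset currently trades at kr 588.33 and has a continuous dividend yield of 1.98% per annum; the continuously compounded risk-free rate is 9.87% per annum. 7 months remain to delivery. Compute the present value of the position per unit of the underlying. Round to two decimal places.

Current fair forward for the remaining 7 months: F = S·e^((r − q)·T), (r − q) = 0.0987 − 0.0198 = 0.0789
F = 588.33 · e^(0.0789 × 7/12) = 588.33 × 1.047101 = 616.0409
Value of long forward = (F − K)·e^(−rT) = (616.0409 − 570.79) · e^(−0.0987·7/12)
= 45.2509 × 0.944051 = 42.72
Short position value = −(long value) = -kr 42.72

-kr 42.72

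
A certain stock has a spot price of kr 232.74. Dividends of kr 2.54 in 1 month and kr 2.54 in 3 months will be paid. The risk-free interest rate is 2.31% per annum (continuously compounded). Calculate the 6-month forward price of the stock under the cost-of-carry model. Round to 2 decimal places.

PV(dividends) I = 2.54·e^(−0.0231·1/12) + 2.54·e^(−0.0231·3/12)
I = 2.5351 + 2.5254 = 5.0605
F = (S − I)·e^(rT) = (232.74 − 5.0605) · e^(0.0231·6/12)
= 227.6795 · e^0.011550 = 227.6795 × 1.011617 = kr 230.32

kr 230.32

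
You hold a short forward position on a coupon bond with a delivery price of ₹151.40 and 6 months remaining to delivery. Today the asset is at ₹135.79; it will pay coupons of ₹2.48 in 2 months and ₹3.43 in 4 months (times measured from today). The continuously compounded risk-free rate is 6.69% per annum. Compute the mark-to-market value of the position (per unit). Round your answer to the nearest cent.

₹16.44

PV(remaining coupons) I = 2.48·e^(−0.0669·2/12) + 3.43·e^(−0.0669·4/12) = 5.8069
Current forward F = (S − I)·e^(rT) = (135.79 − 5.8069)·e^(0.0669·6/12) = 129.9831 × 1.034016 = 134.4046
Value (long) = (F − K)·e^(−rT) = (134.4046 − 151.40) × 0.967103 = -16.4363
Short position value = −(long value) = ₹16.44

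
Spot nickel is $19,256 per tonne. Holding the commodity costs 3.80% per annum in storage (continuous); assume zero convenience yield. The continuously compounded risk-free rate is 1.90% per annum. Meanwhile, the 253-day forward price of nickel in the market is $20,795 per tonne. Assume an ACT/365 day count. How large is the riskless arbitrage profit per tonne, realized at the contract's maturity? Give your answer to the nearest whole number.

Fair forward: F* = S·e^(carry·T), with carry = (r + u) = 0.0190 + 0.0380 = 0.0570
F* = 19256 · e^(0.0570 × 253/365) = 19256 · e^0.039510 = 19256 × 1.040301 = $20032.0361
Market $20795 > fair $20032.0361: forward overpriced → cash-and-carry (buy spot, short the forward).
At maturity, profit = |F_mkt − F*| = |20795 − 20032.0361| = $763 per tonne

$763 per tonne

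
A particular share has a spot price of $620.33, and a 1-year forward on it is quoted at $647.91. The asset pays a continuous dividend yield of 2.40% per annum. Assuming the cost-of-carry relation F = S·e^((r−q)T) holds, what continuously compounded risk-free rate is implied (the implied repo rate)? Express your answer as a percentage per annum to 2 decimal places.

From F = S·e^((r−q)T): (r − q) = ln(F/S)/T
ln(647.91/620.33) = ln(1.044460) = 0.043500
(r − q) = 0.043500 / (1) = 0.043500
r = ln(F/S)/T + q = 0.043500 + 0.0240 = 0.067500
r = 6.75%

6.75%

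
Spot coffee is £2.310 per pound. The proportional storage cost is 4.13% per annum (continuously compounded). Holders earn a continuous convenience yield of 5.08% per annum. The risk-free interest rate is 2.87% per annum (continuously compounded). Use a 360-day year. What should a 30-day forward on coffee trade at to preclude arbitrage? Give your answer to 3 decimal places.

£2.314 per pound

Net carry = r + u − y = 0.0287 + 0.0413 − 0.0508 = 0.0192
F = S·e^((r+u−y)T) = 2.310 · e^(0.0192 × 30/360) = 2.310 · e^0.001600
= 2.310 × 1.001601 = £2.314 per pound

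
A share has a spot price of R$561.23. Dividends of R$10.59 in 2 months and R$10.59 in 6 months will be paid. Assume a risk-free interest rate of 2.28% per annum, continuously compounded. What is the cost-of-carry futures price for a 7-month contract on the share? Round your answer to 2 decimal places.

PV(dividends) I = 10.59·e^(−0.0228·2/12) + 10.59·e^(−0.0228·6/12)
I = 10.5498 + 10.4700 = 21.0198
F = (S − I)·e^(rT) = (561.23 − 21.0198) · e^(0.0228·7/12)
= 540.2102 · e^0.013300 = 540.2102 × 1.013389 = R$547.44

R$547.44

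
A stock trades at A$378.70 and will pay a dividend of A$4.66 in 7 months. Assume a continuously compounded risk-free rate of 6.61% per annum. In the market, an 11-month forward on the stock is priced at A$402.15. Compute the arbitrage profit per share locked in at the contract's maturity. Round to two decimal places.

PV(dividends) I = 4.66·e^(−0.0661·7/12) = 4.4837
Fair forward F* = (S − I)·e^(rT) = (378.70 − 4.4837)·e^0.060592 = 374.2163 × 1.062465 = 397.5917
Market A$402.15 > fair 397.5917: forward overpriced → cash-and-carry (borrow at r, buy the stock and collect the dividends, short the forward).
Profit at T = |F_mkt − F*| = |402.15 − 397.5917| = A$4.56 per share

A$4.56 per share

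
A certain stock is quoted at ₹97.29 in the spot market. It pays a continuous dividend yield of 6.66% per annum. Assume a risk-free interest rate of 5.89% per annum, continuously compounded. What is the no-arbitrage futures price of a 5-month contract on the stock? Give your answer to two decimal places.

F = S·e^((r − q)T) = 97.29 · e^((0.0589 − 0.0666) × 5/12)
= 97.29 · e^-0.003208 = 97.29 × 0.996797
F = ₹96.98

₹96.98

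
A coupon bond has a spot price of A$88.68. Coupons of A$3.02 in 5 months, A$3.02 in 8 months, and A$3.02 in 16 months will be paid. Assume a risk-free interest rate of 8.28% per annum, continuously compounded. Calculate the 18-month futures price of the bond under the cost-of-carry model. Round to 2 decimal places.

A$90.81

PV(coupons) I = 3.02·e^(−0.0828·5/12) + 3.02·e^(−0.0828·8/12) + 3.02·e^(−0.0828·16/12)
I = 2.9176 + 2.8578 + 2.7043 = 8.4797
F = (S − I)·e^(rT) = (88.68 − 8.4797) · e^(0.0828·18/12)
= 80.2003 · e^0.124200 = 80.2003 × 1.132242 = A$90.81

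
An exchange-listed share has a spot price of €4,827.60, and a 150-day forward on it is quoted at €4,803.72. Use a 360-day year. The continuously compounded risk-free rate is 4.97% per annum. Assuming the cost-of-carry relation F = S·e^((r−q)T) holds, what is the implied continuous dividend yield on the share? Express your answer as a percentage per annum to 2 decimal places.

From F = S·e^((r−q)T): (r − q) = ln(F/S)/T
ln(4803.72/4827.60) = ln(0.995053) = -0.004959
(r − q) = -0.004959 / (150/360) = -0.011902
q = r − ln(F/S)/T = 0.0497 + 0.011902 = 0.061602
q = 6.16%

6.16%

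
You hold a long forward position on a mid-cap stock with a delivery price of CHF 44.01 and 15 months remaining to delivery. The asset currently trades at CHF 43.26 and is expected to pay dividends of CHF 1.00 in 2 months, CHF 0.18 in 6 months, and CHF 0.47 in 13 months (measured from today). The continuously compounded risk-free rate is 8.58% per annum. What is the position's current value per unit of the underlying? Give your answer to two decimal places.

CHF 2.14

PV(remaining dividends) I = 1.00·e^(−0.0858·2/12) + 0.18·e^(−0.0858·6/12) + 0.47·e^(−0.0858·13/12) = 1.5865
Current forward F = (S − I)·e^(rT) = (43.26 − 1.5865)·e^(0.0858·15/12) = 41.6735 × 1.113213 = 46.3915
Value (long) = (F − K)·e^(−rT) = (46.3915 − 44.01) × 0.898301 = 2.1393
Value = CHF 2.14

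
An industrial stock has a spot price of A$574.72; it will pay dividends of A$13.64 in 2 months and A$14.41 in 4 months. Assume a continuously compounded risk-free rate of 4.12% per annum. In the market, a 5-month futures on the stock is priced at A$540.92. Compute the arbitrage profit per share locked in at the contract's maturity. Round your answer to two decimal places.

A$15.51 per share

PV(dividends) I = 13.64·e^(−0.0412·2/12) + 14.41·e^(−0.0412·4/12) = 27.7601
Fair futures F* = (S − I)·e^(rT) = (574.72 − 27.7601)·e^0.017167 = 546.9599 × 1.017315 = 556.4305
Market A$540.92 < fair 556.4305: forward underpriced → reverse cash-and-carry (short the stock, invest proceeds at r, pay the dividends, go long the forward).
Profit at T = |F_mkt − F*| = |540.92 − 556.4305| = A$15.51 per share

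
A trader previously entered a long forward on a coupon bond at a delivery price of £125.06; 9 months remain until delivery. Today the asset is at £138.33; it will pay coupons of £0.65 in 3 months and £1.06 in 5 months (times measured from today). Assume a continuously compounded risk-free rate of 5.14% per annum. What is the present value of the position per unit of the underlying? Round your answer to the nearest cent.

PV(remaining coupons) I = 0.65·e^(−0.0514·3/12) + 1.06·e^(−0.0514·5/12) = 1.6792
Current forward F = (S − I)·e^(rT) = (138.33 − 1.6792)·e^(0.0514·9/12) = 136.6508 × 1.039303 = 142.0216
Value (long) = (F − K)·e^(−rT) = (142.0216 − 125.06) × 0.962184 = 16.3202
Value = £16.32

£16.32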